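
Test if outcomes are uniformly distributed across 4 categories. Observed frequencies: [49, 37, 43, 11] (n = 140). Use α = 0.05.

Expected = 35 each. χ² = Σ(O-E)²/E = 24.0. df = 3, critical value = 7.815. Reject H₀.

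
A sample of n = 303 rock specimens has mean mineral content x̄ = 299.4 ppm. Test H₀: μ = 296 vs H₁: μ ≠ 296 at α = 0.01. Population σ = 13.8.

z = (x̄ - μ₀)/(σ/√n) = (299.4 - 296)/(13.8/√303) = 4.289. Critical value: ±2.576. Since |4.289| > 2.576, Reject H₀.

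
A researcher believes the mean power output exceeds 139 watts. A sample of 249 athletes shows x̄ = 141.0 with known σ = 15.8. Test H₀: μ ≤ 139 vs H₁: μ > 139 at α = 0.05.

z = 1.997. Critical value: 1.645. Reject H₀.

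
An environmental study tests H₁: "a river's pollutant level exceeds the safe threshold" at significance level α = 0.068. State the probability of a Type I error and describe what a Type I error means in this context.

P(Type I error) = α = 0.068. A Type I error is rejecting H₀ when H₀ is actually true (false positive) — here, concluding that a river's pollutant level exceeds the safe threshold when in fact this is not the case. Consequence: shutting down a compliant factory unnecessarily.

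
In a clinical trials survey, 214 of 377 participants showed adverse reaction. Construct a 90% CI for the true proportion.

p̂ = 0.568. CI = p̂ ± z*√(p̂(1-p̂)/n) = (0.526, 0.61)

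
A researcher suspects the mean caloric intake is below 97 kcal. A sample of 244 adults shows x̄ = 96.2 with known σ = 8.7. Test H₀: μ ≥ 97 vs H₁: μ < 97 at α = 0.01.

z = -1.436. Critical value: -2.33. Fail to reject H₀.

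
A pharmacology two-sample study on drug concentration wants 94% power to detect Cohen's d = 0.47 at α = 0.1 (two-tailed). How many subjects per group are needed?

z_{α/2} = 1.645, z_β = Φ⁻¹(0.94) = 1.555. For small effect (d = 0.47): n per group = 2(z_{α/2} + z_β)²/d² = 2(1.645 + 1.555)²/0.47² = 92.7 → 93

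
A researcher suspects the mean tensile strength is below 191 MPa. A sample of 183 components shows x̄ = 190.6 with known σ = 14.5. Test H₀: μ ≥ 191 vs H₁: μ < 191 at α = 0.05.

z = -0.373. Critical value: -1.645. Fail to reject H₀.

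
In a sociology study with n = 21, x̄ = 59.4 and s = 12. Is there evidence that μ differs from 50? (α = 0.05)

t = (x̄ - μ₀)/(s/√n) = (59.4 - 50)/(12/√21) = 3.59. df = 20, critical t = ±2.086. Reject H₀.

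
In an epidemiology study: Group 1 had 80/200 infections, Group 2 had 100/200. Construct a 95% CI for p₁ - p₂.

p̂₁ = 0.4, p̂₂ = 0.5. Difference = -0.1. CI = (-0.197, -0.003)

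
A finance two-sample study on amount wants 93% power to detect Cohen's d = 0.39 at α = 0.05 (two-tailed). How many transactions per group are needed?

z_{α/2} = 1.96, z_β = Φ⁻¹(0.93) = 1.476. For small effect (d = 0.39): n per group = 2(z_{α/2} + z_β)²/d² = 2(1.96 + 1.476)²/0.39² = 155.2 → 156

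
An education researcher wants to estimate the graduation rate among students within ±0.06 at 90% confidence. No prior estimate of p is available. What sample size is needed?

Conservative approach: use p = 0.5 (maximizes p(1-p) = 0.25). n = z²(0.25)/E² = 1.645²×0.25/0.06² = 187.9 → n = 188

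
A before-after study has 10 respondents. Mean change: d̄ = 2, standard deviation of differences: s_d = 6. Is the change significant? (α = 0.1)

t = d̄/(s_d/√n) = 2/(6/√10) = 1.054. df = 9, critical t = ±1.833. Fail to reject H₀.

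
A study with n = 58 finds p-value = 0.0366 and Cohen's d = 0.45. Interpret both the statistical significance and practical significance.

Statistically significant (p = 0.0366 < 0.05). Cohen's d = 0.45 indicates a small effect size. Both statistical and practical significance should be considered.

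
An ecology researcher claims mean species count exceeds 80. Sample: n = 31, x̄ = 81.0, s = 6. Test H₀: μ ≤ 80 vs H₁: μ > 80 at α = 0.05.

t = (81.0 - 80)/(6/√31) = 0.928, df = 30. Critical t = 1.697. Fail to reject H₀.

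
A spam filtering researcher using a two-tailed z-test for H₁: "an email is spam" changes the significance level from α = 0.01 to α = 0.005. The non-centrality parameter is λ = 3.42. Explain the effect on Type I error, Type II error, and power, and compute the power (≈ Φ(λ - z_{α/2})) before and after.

Decreasing α from 0.01 to 0.005:
• Type I error rate decreases (α is the Type I rate by definition).
• Critical value moves from z_{α/2} = 2.576 to 2.807, so power = Φ(λ - z_{α/2}) goes from Φ(3.42 - 2.576) = 0.801 to Φ(3.42 - 2.807) = 0.73.
• Type II error rate β = 1 - power therefore increases (0.199 → 0.27).
Appropriate when false positives are costly — here, a legitimate email is sent to the spam folder and the user misses it.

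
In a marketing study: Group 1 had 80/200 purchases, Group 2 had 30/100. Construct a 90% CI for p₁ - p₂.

p̂₁ = 0.4, p̂₂ = 0.3. Difference = 0.1. CI = (0.006, 0.194)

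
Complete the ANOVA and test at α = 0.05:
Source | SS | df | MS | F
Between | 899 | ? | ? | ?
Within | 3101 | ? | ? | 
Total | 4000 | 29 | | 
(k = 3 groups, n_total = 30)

df_between = 2, df_within = 27. MS_between = 449.5, MS_within = 114.85. F = 3.914, F_crit ≈ 3.354. Reject H₀.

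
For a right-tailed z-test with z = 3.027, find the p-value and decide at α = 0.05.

p = P(Z > 3.027) = 1 - Φ(3.027) ≈ 0.0012. Since p < 0.05, reject H₀ (significant) at α = 0.05.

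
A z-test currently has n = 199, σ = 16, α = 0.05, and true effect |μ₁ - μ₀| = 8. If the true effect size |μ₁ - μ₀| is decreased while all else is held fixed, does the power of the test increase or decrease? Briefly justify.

Power decreases: a smaller true effect decreases the non-centrality λ = |μ₁ - μ₀|/(σ/√n).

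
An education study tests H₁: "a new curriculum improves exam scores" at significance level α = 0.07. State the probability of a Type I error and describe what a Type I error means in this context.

P(Type I error) = α = 0.07. A Type I error is rejecting H₀ when H₀ is actually true (false positive) — here, concluding that a new curriculum improves exam scores when in fact this is not the case. Consequence: adopting a curriculum that gives no real benefit — disruption for nothing.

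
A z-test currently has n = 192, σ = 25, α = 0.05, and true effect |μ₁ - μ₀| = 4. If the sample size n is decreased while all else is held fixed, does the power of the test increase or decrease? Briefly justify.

Power decreases: a smaller n inflates the standard error σ/√n, pulling the sampling distribution under H₁ back toward the critical value.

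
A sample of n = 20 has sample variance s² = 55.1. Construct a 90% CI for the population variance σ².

df = 19. χ²_{0.05} = 30.144, χ²_{0.95} = 10.117. CI for σ² = ((n-1)s²/χ²_{α/2}, (n-1)s²/χ²_{1-α/2}) = (19·55.1/30.144, 19·55.1/10.117) = (34.73, 103.48)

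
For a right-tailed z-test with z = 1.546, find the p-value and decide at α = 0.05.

p = P(Z > 1.546) = 1 - Φ(1.546) ≈ 0.0611. Since p ≥ 0.05, fail to reject H₀ (not significant) at α = 0.05.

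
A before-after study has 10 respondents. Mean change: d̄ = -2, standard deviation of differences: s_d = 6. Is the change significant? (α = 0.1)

t = d̄/(s_d/√n) = -2/(6/√10) = -1.054. df = 9, critical t = ±1.833. Fail to reject H₀.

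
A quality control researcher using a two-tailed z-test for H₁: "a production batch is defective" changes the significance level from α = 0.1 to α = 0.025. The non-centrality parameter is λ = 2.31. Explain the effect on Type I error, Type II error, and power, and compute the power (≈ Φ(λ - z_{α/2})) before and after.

Decreasing α from 0.1 to 0.025:
• Type I error rate decreases (α is the Type I rate by definition).
• Critical value moves from z_{α/2} = 1.645 to 2.241, so power = Φ(λ - z_{α/2}) goes from Φ(2.31 - 1.645) = 0.747 to Φ(2.31 - 2.241) = 0.528.
• Type II error rate β = 1 - power therefore increases (0.253 → 0.472).
Appropriate when false positives are costly — here, scrapping a good batch — wasted material and cost for no reason.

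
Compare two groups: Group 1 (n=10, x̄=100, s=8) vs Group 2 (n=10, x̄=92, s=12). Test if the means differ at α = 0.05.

Pooled sp = 10.2. t = 1.754, df = 18. Critical t = ±2.101. Fail to reject H₀.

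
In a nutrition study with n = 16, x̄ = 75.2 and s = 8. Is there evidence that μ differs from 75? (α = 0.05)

t = (x̄ - μ₀)/(s/√n) = (75.2 - 75)/(8/√16) = 0.1. df = 15, critical t = ±2.131. Fail to reject H₀.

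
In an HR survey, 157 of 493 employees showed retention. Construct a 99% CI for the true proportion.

p̂ = 0.318. CI = p̂ ± z*√(p̂(1-p̂)/n) = (0.264, 0.373)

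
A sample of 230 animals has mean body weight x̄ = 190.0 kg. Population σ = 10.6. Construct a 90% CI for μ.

CI = x̄ ± z*(σ/√n) = 190.0 ± 1.645(10.6/√230) = 190.0 ± 1.15 = (188.85, 191.15)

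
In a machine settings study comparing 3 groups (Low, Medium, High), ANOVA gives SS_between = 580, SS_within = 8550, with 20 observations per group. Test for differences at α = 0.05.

df_between = 2, df_within = 57. F = MS_between/MS_within = 290.0/150.0 = 1.933. F_crit ≈ 3.159. Fail to reject H₀.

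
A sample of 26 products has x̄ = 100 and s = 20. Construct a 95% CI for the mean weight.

CI = x̄ ± t*(s/√n) = 100 ± 2.06(20/√26) = (91.92, 108.08)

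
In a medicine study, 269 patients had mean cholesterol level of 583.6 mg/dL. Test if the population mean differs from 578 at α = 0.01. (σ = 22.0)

z = (x̄ - μ₀)/(σ/√n) = (583.6 - 578)/(22.0/√269) = 4.175. Critical value: ±2.576. Since |4.175| > 2.576, Reject H₀.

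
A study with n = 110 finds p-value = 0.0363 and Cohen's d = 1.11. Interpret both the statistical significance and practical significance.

Statistically significant (p = 0.0363 < 0.05). Cohen's d = 1.11 indicates a large effect size. Both statistical and practical significance should be considered.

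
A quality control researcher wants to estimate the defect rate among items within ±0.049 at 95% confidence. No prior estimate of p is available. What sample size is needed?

Conservative approach: use p = 0.5 (maximizes p(1-p) = 0.25). n = z²(0.25)/E² = 1.96²×0.25/0.049² = 400.0 → n = 400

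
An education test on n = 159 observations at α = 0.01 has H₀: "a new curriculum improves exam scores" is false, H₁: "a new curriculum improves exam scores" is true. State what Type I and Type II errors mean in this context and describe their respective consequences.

Type I (false positive): concluding that a new curriculum improves exam scores when it is not — adopting a curriculum that gives no real benefit — disruption for nothing. Type II (false negative): failing to conclude that a new curriculum improves exam scores when it is — keeping the old curriculum when the new one would have helped students. Which is costlier depends on domain priorities and is a judgement call rather than a statistical fact.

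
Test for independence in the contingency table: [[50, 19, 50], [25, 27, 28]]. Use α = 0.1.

χ² = 8.618. df = 2, critical = 4.605. Reject H₀. Variables are dependent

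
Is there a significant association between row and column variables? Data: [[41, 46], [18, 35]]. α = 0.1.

χ² = 2.341. df = 1, critical = 2.706. Fail to reject H₀. No evidence of dependence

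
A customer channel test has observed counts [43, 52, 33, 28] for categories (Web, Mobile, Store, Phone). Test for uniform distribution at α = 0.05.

Expected = 39 each. χ² = Σ(O-E)²/E = 8.769. df = 3, critical value = 7.815. Reject H₀.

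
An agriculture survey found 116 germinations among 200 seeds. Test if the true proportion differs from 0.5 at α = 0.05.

p̂ = 0.58, p₀ = 0.5. z = (p̂ - p₀)/√(p₀(1-p₀)/n) = 2.263. Critical: ±1.96. Reject H₀.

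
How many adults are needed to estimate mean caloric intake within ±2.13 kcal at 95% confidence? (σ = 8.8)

n = (z*σ/E)² = (1.96×8.8/2.13)² = 65.6 → n = 66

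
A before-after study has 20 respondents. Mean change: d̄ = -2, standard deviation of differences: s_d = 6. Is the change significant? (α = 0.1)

t = d̄/(s_d/√n) = -2/(6/√20) = -1.491. df = 19, critical t = ±1.729. Fail to reject H₀.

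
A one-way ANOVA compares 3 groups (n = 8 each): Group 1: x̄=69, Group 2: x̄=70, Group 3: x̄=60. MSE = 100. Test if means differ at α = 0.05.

Grand mean = 66.33. SS_between = 485.33, MS_between = 242.67. F = 2.427, F_crit ≈ 3.467. Fail to reject H₀.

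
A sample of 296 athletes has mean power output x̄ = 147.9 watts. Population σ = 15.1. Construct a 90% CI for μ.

CI = x̄ ± z*(σ/√n) = 147.9 ± 1.645(15.1/√296) = 147.9 ± 1.44 = (146.46, 149.34)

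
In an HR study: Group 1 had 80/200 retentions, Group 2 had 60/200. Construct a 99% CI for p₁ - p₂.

p̂₁ = 0.4, p̂₂ = 0.3. Difference = 0.1. CI = (-0.022, 0.222)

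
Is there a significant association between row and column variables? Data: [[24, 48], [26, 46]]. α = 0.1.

χ² = 0.123. df = 1, critical = 2.706. Fail to reject H₀. No evidence of dependence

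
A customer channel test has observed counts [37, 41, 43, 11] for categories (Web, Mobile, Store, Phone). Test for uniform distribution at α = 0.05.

Expected = 33 each. χ² = Σ(O-E)²/E = 20.121. df = 3, critical value = 7.815. Reject H₀.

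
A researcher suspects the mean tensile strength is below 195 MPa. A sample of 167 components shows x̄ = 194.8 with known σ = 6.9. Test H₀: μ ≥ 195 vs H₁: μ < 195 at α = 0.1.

z = -0.375. Critical value: -1.28. Fail to reject H₀.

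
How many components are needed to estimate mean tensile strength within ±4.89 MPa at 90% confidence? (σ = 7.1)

n = (z*σ/E)² = (1.645×7.1/4.89)² = 5.7 → n = 6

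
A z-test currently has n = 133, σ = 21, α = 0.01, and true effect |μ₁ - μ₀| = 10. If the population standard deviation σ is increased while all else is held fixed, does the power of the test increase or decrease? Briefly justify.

Power decreases: a larger σ inflates the standard error σ/√n, pulling the sampling distribution under H₁ back toward the critical value.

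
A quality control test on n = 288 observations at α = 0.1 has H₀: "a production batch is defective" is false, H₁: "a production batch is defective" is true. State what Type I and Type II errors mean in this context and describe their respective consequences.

Type I (false positive): concluding that a production batch is defective when it is not — scrapping a good batch — wasted material and cost for no reason. Type II (false negative): failing to conclude that a production batch is defective when it is — shipping a defective batch — faulty products reach customers. Which is costlier depends on domain priorities and is a judgement call rather than a statistical fact.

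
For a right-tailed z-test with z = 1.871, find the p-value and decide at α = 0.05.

p = P(Z > 1.871) = 1 - Φ(1.871) ≈ 0.0307. Since p < 0.05, reject H₀ (significant) at α = 0.05.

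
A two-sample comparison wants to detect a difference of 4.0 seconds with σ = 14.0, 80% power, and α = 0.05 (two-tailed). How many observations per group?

n per group = 2(z_α/2 + z_β)²σ²/d² = 2×(1.96 + 0.84)²×14.0²/4.0² = 192.1 → n = 193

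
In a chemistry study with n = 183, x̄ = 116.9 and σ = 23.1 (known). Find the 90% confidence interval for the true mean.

CI = x̄ ± z*(σ/√n) = 116.9 ± 1.645(23.1/√183) = 116.9 ± 2.81 = (114.09, 119.71)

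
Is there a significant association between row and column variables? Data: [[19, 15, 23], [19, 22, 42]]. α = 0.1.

χ² = 2.123. df = 2, critical = 4.605. Fail to reject H₀. No evidence of dependence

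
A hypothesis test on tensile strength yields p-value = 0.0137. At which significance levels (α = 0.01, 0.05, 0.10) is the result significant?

p = 0.0137. Significant at: α = 0.05, 0.1.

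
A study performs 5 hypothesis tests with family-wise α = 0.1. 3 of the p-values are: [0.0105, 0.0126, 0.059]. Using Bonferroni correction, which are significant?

Bonferroni α = 0.1/5 = 0.02. Significant p-values: [0.0105, 0.0126]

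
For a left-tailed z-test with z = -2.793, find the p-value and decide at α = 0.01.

p = P(Z < -2.793) = Φ(-2.793) ≈ 0.0026. Since p < 0.01, reject H₀ (significant) at α = 0.01.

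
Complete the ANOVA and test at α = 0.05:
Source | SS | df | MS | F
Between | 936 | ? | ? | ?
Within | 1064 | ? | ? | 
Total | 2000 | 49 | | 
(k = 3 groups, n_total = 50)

df_between = 2, df_within = 47. MS_between = 468.0, MS_within = 22.64. F = 20.673, F_crit ≈ 3.195. Reject H₀.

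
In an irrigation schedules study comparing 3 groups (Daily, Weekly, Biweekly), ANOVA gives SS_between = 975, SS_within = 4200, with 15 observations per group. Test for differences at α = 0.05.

df_between = 2, df_within = 42. F = MS_between/MS_within = 487.5/100.0 = 4.875. F_crit ≈ 3.22. Reject H₀. At least one mean differs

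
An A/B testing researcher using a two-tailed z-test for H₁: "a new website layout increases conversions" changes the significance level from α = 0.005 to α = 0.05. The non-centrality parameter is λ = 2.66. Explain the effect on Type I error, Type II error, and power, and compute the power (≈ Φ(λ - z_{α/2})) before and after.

Increasing α from 0.005 to 0.05:
• Type I error rate increases (α is the Type I rate by definition).
• Critical value moves from z_{α/2} = 2.807 to 1.96, so power = Φ(λ - z_{α/2}) goes from Φ(2.66 - 2.807) = 0.442 to Φ(2.66 - 1.96) = 0.758.
• Type II error rate β = 1 - power therefore decreases (0.558 → 0.242).
Appropriate when false negatives are costly — here, discarding a layout that would have improved conversions — lost revenue.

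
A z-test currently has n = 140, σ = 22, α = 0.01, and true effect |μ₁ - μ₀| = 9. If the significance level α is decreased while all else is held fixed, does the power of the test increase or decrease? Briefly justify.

Power decreases: a smaller α raises the critical value, so less of the H₁ sampling distribution falls in the rejection region.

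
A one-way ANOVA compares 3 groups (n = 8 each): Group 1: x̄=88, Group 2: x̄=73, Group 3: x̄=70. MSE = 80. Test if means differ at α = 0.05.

Grand mean = 77.0. SS_between = 1488.0, MS_between = 744.0. F = 9.3, F_crit ≈ 3.467. Reject H₀.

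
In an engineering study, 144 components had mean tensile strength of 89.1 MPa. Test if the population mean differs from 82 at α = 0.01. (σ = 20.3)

z = (x̄ - μ₀)/(σ/√n) = (89.1 - 82)/(20.3/√144) = 4.197. Critical value: ±2.576. Since |4.197| > 2.576, Reject H₀.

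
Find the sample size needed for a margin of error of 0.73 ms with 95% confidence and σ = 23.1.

n = (z*σ/E)² = (1.96×23.1/0.73)² = 3846.7 → n = 3847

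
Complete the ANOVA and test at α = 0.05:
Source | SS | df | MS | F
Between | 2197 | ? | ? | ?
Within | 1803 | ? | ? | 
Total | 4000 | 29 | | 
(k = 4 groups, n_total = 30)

df_between = 3, df_within = 26. MS_between = 732.33, MS_within = 69.35. F = 10.561, F_crit ≈ 2.975. Reject H₀.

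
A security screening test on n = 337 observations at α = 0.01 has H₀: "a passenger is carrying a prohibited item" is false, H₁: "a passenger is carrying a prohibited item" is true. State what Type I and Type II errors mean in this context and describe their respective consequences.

Type I (false positive): concluding that a passenger is carrying a prohibited item when it is not — detaining an innocent passenger — delay and inconvenience. Type II (false negative): failing to conclude that a passenger is carrying a prohibited item when it is — letting a prohibited item through — security breach. Which is costlier depends on domain priorities and is a judgement call rather than a statistical fact.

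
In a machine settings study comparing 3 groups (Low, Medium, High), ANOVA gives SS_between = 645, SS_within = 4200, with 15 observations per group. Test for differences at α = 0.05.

df_between = 2, df_within = 42. F = MS_between/MS_within = 322.5/100.0 = 3.225. F_crit ≈ 3.22. Reject H₀. At least one mean differs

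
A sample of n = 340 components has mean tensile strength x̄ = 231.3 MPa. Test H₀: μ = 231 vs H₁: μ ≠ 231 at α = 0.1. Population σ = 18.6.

z = (x̄ - μ₀)/(σ/√n) = (231.3 - 231)/(18.6/√340) = 0.297. Critical value: ±1.645. Since |0.297| ≤ 1.645, Fail to reject H₀.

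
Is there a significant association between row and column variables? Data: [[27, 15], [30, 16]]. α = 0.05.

χ² = 0.008. df = 1, critical = 3.841. Fail to reject H₀. No evidence of dependence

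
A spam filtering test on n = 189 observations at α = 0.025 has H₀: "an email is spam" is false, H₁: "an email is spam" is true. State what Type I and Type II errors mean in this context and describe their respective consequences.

Type I (false positive): concluding that an email is spam when it is not — a legitimate email is sent to the spam folder and the user misses it. Type II (false negative): failing to conclude that an email is spam when it is — a spam email lands in the inbox. Which is costlier depends on domain priorities and is a judgement call rather than a statistical fact.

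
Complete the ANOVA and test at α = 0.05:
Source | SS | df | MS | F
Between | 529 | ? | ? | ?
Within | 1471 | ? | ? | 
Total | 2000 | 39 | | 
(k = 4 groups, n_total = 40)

df_between = 3, df_within = 36. MS_between = 176.33, MS_within = 40.86. F = 4.315, F_crit ≈ 2.866. Reject H₀.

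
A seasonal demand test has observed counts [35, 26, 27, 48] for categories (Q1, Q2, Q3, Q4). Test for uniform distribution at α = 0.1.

Expected = 34 each. χ² = Σ(O-E)²/E = 9.118. df = 3, critical value = 6.251. Reject H₀.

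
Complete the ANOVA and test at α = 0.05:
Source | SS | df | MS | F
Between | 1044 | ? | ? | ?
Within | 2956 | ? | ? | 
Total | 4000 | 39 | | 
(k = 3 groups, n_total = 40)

df_between = 2, df_within = 37. MS_between = 522.0, MS_within = 79.89. F = 6.534, F_crit ≈ 3.252. Reject H₀.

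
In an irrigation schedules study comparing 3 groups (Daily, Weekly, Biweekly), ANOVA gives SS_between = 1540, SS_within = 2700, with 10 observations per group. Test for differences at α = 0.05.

df_between = 2, df_within = 27. F = MS_between/MS_within = 770.0/100.0 = 7.7. F_crit ≈ 3.354. Reject H₀. At least one mean differs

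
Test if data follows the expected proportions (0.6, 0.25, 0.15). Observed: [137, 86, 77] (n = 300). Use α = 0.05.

Expected: [180.0, 75.0, 45.0]. χ² = 34.641. df = 2, critical = 5.991. Reject H₀.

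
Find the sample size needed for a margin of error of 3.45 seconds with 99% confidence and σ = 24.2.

n = (z*σ/E)² = (2.576×24.2/3.45)² = 326.5 → n = 327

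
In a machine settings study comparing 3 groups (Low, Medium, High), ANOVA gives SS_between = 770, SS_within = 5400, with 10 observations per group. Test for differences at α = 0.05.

df_between = 2, df_within = 27. F = MS_between/MS_within = 385.0/200.0 = 1.925. F_crit ≈ 3.354. Fail to reject H₀.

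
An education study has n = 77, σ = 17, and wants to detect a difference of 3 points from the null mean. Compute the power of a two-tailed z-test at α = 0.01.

SE = σ/√n = 17/√77 = 1.937. Non-centrality λ = d/SE = 3/1.937 = 1.549. Power ≈ Φ(λ - z_{α/2}) = Φ(1.549 - 2.576) = Φ(-1.027) = 0.152.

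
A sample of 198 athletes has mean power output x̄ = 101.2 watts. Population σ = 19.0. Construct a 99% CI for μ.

CI = x̄ ± z*(σ/√n) = 101.2 ± 2.576(19.0/√198) = 101.2 ± 3.48 = (97.72, 104.68)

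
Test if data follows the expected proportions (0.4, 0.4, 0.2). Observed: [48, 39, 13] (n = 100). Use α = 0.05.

Expected: [40.0, 40.0, 20.0]. χ² = 4.075. df = 2, critical = 5.991. Fail to reject H₀.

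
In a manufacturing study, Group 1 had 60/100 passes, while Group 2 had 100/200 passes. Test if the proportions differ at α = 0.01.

p̂₁ = 0.6, p̂₂ = 0.5, pooled p̂ = 0.533. z = 1.637. Critical: ±2.576. Fail to reject H₀.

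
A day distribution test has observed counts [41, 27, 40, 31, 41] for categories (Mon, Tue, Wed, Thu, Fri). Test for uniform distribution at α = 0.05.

Expected = 36 each. χ² = Σ(O-E)²/E = 4.778. df = 4, critical value = 9.488. Fail to reject H₀.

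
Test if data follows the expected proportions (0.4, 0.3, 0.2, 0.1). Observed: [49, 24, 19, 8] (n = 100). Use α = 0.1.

Expected: [40.0, 30.0, 20.0, 10.0]. χ² = 3.675. df = 3, critical = 6.251. Fail to reject H₀.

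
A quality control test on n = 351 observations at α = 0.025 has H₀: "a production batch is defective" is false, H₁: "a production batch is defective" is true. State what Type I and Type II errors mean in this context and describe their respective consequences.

Type I (false positive): concluding that a production batch is defective when it is not — scrapping a good batch — wasted material and cost for no reason. Type II (false negative): failing to conclude that a production batch is defective when it is — shipping a defective batch — faulty products reach customers. Which is costlier depends on domain priorities and is a judgement call rather than a statistical fact.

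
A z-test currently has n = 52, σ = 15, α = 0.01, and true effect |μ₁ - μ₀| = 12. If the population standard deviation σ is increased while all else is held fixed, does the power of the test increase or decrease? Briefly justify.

Power decreases: a larger σ inflates the standard error σ/√n, pulling the sampling distribution under H₁ back toward the critical value.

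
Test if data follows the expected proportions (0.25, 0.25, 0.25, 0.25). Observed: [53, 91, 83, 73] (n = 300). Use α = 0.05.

Expected: [75.0, 75.0, 75.0, 75.0]. χ² = 10.773. df = 3, critical = 7.815. Reject H₀.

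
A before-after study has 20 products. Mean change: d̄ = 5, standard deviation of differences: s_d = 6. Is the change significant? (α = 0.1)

t = d̄/(s_d/√n) = 5/(6/√20) = 3.727. df = 19, critical t = ±1.729. Reject H₀.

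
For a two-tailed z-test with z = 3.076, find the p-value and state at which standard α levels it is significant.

p = 2·P(Z > |3.076|) = 2·(1 - Φ(3.076)) ≈ 0.0021. Significant at α = 0.1; Significant at α = 0.05; Significant at α = 0.01.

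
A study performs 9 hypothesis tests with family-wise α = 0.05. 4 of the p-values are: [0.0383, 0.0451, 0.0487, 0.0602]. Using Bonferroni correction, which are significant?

Bonferroni α = 0.05/9 = 0.00556. None of the given p-values are significant.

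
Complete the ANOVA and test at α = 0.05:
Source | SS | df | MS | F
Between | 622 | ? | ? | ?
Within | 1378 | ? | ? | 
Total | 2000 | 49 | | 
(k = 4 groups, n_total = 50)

df_between = 3, df_within = 46. MS_between = 207.33, MS_within = 29.96. F = 6.921, F_crit ≈ 2.807. Reject H₀.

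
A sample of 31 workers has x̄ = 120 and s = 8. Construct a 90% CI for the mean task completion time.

CI = x̄ ± t*(s/√n) = 120 ± 1.697(8/√31) = (117.56, 122.44)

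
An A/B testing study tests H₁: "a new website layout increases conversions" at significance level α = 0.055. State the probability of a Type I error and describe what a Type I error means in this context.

P(Type I error) = α = 0.055. A Type I error is rejecting H₀ when H₀ is actually true (false positive) — here, concluding that a new website layout increases conversions when in fact this is not the case. Consequence: rolling out a layout that doesn't actually help — wasted engineering effort.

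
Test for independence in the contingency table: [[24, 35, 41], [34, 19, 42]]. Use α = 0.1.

χ² = 6.353. df = 2, critical = 4.605. Reject H₀. Variables are dependent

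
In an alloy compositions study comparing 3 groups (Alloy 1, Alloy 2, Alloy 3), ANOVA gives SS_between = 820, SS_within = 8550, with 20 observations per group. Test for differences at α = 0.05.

df_between = 2, df_within = 57. F = MS_between/MS_within = 410.0/150.0 = 2.733. F_crit ≈ 3.159. Fail to reject H₀.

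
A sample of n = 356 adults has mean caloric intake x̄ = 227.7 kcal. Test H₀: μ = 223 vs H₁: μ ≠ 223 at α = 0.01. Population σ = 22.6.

z = (x̄ - μ₀)/(σ/√n) = (227.7 - 223)/(22.6/√356) = 3.924. Critical value: ±2.576. Since |3.924| > 2.576, Reject H₀.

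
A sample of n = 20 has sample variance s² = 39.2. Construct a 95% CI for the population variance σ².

df = 19. χ²_{0.025} = 32.852, χ²_{0.975} = 8.907. CI for σ² = ((n-1)s²/χ²_{α/2}, (n-1)s²/χ²_{1-α/2}) = (19·39.2/32.852, 19·39.2/8.907) = (22.67, 83.62)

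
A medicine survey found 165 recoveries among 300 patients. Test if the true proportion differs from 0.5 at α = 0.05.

p̂ = 0.55, p₀ = 0.5. z = (p̂ - p₀)/√(p₀(1-p₀)/n) = 1.732. Critical: ±1.96. Fail to reject H₀.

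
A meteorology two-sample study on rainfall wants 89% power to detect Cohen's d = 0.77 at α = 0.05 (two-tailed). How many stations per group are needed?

z_{α/2} = 1.96, z_β = Φ⁻¹(0.89) = 1.227. For medium effect (d = 0.77): n per group = 2(z_{α/2} + z_β)²/d² = 2(1.96 + 1.227)²/0.77² = 34.3 → 35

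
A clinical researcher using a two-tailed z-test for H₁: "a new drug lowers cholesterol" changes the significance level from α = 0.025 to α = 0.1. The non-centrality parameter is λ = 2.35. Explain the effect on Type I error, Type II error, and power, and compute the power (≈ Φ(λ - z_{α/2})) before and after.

Increasing α from 0.025 to 0.1:
• Type I error rate increases (α is the Type I rate by definition).
• Critical value moves from z_{α/2} = 2.241 to 1.645, so power = Φ(λ - z_{α/2}) goes from Φ(2.35 - 2.241) = 0.543 to Φ(2.35 - 1.645) = 0.76.
• Type II error rate β = 1 - power therefore decreases (0.457 → 0.24).
Appropriate when false negatives are costly — here, shelving an effective drug — patients miss out on a treatment that would have helped.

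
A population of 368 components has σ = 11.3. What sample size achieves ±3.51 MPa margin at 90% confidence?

Without FPC: n₀ = (1.645×11.3/3.51)² = 28.046. With FPC: n = n₀N/(n₀+N-1) = 26.1 → n = 27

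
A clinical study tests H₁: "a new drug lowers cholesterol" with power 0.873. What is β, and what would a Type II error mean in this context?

β = 1 - power = 1 - 0.873 = 0.127. A Type II error is failing to reject H₀ when H₀ is false (false negative) — here, failing to conclude that a new drug lowers cholesterol when in fact it is true. Consequence: shelving an effective drug — patients miss out on a treatment that would have helped.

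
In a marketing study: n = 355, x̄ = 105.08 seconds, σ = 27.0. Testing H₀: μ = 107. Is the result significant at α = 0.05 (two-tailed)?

z = (105.08 - 107)/(27.0/√355) = -1.34. Since |z| ≤ 1.96, not significant at α = 0.05.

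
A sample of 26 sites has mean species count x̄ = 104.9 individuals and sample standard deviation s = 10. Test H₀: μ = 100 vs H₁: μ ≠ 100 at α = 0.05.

t = (x̄ - μ₀)/(s/√n) = (104.9 - 100)/(10/√26) = 2.499. df = 25, critical t = ±2.06. Reject H₀.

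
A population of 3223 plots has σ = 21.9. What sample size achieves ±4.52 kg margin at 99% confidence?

Without FPC: n₀ = (2.576×21.9/4.52)² = 155.777. With FPC: n = n₀N/(n₀+N-1) = 148.6 → n = 149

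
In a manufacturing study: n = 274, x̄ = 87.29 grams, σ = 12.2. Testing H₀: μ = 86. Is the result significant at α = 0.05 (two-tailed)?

z = (87.29 - 86)/(12.2/√274) = 1.75. Since |z| ≤ 1.96, not significant at α = 0.05.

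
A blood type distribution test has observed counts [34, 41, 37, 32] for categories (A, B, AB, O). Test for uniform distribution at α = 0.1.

Expected = 36 each. χ² = Σ(O-E)²/E = 1.278. df = 3, critical value = 6.251. Fail to reject H₀.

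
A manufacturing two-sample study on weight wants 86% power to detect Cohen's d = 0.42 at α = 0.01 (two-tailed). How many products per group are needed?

z_{α/2} = 2.576, z_β = Φ⁻¹(0.86) = 1.08. For small effect (d = 0.42): n per group = 2(z_{α/2} + z_β)²/d² = 2(2.576 + 1.08)²/0.42² = 151.5 → 152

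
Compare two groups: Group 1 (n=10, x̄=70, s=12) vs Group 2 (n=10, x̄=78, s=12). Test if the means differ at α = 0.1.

Pooled sp = 12.0. t = -1.491, df = 18. Critical t = ±1.734. Fail to reject H₀.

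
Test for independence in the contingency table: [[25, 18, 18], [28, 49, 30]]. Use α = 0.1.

χ² = 5.316. df = 2, critical = 4.605. Reject H₀. Variables are dependent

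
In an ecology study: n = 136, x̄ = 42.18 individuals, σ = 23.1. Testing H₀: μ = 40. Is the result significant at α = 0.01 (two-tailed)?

z = (42.18 - 40)/(23.1/√136) = 1.101. Since |z| ≤ 2.576, not significant at α = 0.01.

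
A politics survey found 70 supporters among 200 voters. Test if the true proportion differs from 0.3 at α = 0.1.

p̂ = 0.35, p₀ = 0.3. z = (p̂ - p₀)/√(p₀(1-p₀)/n) = 1.543. Critical: ±1.645. Fail to reject H₀.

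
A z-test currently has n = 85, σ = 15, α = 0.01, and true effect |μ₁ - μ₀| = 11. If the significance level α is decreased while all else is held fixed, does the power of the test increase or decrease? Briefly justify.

Power decreases: a smaller α raises the critical value, so less of the H₁ sampling distribution falls in the rejection region.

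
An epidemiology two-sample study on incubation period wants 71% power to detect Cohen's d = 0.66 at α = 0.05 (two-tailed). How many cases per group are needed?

z_{α/2} = 1.96, z_β = Φ⁻¹(0.71) = 0.553. For medium effect (d = 0.66): n per group = 2(z_{α/2} + z_β)²/d² = 2(1.96 + 0.553)²/0.66² = 29.0 → 29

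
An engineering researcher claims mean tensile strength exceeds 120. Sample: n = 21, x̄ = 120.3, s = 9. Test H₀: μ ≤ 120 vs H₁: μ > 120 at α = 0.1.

t = (120.3 - 120)/(9/√21) = 0.153, df = 20. Critical t = 1.325. Fail to reject H₀.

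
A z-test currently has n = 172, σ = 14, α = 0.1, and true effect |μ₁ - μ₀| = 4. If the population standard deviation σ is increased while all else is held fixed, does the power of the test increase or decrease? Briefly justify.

Power decreases: a larger σ inflates the standard error σ/√n, pulling the sampling distribution under H₁ back toward the critical value.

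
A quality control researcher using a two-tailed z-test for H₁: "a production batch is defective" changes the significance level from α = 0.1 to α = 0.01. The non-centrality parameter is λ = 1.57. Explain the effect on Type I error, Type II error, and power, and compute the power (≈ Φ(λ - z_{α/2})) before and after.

Decreasing α from 0.1 to 0.01:
• Type I error rate decreases (α is the Type I rate by definition).
• Critical value moves from z_{α/2} = 1.645 to 2.576, so power = Φ(λ - z_{α/2}) goes from Φ(1.57 - 1.645) = 0.47 to Φ(1.57 - 2.576) = 0.157.
• Type II error rate β = 1 - power therefore increases (0.53 → 0.843).
Appropriate when false positives are costly — here, scrapping a good batch — wasted material and cost for no reason.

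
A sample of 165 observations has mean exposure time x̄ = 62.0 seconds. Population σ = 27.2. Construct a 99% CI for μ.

CI = x̄ ± z*(σ/√n) = 62.0 ± 2.576(27.2/√165) = 62.0 ± 5.45 = (56.55, 67.45)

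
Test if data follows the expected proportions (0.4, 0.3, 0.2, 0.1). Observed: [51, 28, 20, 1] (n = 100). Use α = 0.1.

Expected: [40.0, 30.0, 20.0, 10.0]. χ² = 11.258. df = 3, critical = 6.251. Reject H₀.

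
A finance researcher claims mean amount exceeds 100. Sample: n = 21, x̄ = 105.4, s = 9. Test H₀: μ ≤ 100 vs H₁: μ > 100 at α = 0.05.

t = (105.4 - 100)/(9/√21) = 2.75, df = 20. Critical t = 1.725. Reject H₀.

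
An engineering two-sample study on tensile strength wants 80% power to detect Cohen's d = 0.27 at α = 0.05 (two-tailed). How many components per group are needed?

z_{α/2} = 1.96, z_β = Φ⁻¹(0.8) = 0.842. For small effect (d = 0.27): n per group = 2(z_{α/2} + z_β)²/d² = 2(1.96 + 0.842)²/0.27² = 215.4 → 216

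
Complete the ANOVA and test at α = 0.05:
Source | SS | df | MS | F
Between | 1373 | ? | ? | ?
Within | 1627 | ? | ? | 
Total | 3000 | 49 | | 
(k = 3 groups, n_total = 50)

df_between = 2, df_within = 47. MS_between = 686.5, MS_within = 34.62. F = 19.831, F_crit ≈ 3.195. Reject H₀.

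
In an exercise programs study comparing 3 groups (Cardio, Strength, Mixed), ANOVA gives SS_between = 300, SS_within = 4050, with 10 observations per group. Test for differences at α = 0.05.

df_between = 2, df_within = 27. F = MS_between/MS_within = 150.0/150.0 = 1.0. F_crit ≈ 3.354. Fail to reject H₀.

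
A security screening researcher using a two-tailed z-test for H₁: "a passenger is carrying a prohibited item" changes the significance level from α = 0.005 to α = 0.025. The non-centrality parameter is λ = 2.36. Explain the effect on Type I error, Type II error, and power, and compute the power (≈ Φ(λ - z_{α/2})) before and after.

Increasing α from 0.005 to 0.025:
• Type I error rate increases (α is the Type I rate by definition).
• Critical value moves from z_{α/2} = 2.807 to 2.241, so power = Φ(λ - z_{α/2}) goes from Φ(2.36 - 2.807) = 0.327 to Φ(2.36 - 2.241) = 0.547.
• Type II error rate β = 1 - power therefore decreases (0.673 → 0.453).
Appropriate when false negatives are costly — here, letting a prohibited item through — security breach.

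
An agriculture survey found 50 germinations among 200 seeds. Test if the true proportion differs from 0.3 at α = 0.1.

p̂ = 0.25, p₀ = 0.3. z = (p̂ - p₀)/√(p₀(1-p₀)/n) = -1.543. Critical: ±1.645. Fail to reject H₀.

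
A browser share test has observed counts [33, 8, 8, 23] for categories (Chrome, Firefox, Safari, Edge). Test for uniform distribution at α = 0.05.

Expected = 18 each. χ² = Σ(O-E)²/E = 25.0. df = 3, critical value = 7.815. Reject H₀.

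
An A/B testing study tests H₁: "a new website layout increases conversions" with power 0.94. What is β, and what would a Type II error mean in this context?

β = 1 - power = 1 - 0.94 = 0.06. A Type II error is failing to reject H₀ when H₀ is false (false negative) — here, failing to conclude that a new website layout increases conversions when in fact it is true. Consequence: discarding a layout that would have improved conversions — lost revenue.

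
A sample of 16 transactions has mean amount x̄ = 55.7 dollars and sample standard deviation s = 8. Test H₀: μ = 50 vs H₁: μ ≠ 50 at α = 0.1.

t = (x̄ - μ₀)/(s/√n) = (55.7 - 50)/(8/√16) = 2.85. df = 15, critical t = ±1.753. Reject H₀.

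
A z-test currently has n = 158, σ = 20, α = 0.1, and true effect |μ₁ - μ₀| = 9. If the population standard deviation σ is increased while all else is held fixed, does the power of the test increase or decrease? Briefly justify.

Power decreases: a larger σ inflates the standard error σ/√n, pulling the sampling distribution under H₁ back toward the critical value.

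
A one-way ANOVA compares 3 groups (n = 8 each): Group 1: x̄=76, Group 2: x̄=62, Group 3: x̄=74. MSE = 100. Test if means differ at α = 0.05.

Grand mean = 70.67. SS_between = 917.33, MS_between = 458.67. F = 4.587, F_crit ≈ 3.467. Reject H₀.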